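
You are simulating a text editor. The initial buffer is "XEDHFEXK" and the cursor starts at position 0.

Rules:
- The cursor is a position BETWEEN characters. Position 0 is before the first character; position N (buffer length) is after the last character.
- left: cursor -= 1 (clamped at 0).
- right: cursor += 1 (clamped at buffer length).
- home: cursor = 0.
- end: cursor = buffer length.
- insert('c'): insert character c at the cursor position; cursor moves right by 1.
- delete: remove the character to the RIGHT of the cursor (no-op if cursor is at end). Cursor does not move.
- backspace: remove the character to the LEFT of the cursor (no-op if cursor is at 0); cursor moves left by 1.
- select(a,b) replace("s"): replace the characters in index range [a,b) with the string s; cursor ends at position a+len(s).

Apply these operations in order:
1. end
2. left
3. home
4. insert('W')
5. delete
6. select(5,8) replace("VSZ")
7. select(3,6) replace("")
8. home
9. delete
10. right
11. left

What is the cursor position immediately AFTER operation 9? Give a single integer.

Answer: 0

Derivation:
After op 1 (end): buf='XEDHFEXK' cursor=8
After op 2 (left): buf='XEDHFEXK' cursor=7
After op 3 (home): buf='XEDHFEXK' cursor=0
After op 4 (insert('W')): buf='WXEDHFEXK' cursor=1
After op 5 (delete): buf='WEDHFEXK' cursor=1
After op 6 (select(5,8) replace("VSZ")): buf='WEDHFVSZ' cursor=8
After op 7 (select(3,6) replace("")): buf='WEDSZ' cursor=3
After op 8 (home): buf='WEDSZ' cursor=0
After op 9 (delete): buf='EDSZ' cursor=0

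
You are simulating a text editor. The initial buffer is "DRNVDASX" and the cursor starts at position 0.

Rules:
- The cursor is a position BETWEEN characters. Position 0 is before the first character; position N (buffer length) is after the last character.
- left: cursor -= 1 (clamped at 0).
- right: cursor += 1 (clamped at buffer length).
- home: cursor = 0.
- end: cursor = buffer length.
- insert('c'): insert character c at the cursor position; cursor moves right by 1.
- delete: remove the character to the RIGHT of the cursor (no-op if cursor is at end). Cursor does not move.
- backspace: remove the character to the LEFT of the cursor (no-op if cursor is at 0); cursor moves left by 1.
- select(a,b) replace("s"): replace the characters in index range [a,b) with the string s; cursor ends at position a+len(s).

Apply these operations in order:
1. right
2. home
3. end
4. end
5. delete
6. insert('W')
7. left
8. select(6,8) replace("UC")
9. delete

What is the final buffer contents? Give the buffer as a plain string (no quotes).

After op 1 (right): buf='DRNVDASX' cursor=1
After op 2 (home): buf='DRNVDASX' cursor=0
After op 3 (end): buf='DRNVDASX' cursor=8
After op 4 (end): buf='DRNVDASX' cursor=8
After op 5 (delete): buf='DRNVDASX' cursor=8
After op 6 (insert('W')): buf='DRNVDASXW' cursor=9
After op 7 (left): buf='DRNVDASXW' cursor=8
After op 8 (select(6,8) replace("UC")): buf='DRNVDAUCW' cursor=8
After op 9 (delete): buf='DRNVDAUC' cursor=8

Answer: DRNVDAUC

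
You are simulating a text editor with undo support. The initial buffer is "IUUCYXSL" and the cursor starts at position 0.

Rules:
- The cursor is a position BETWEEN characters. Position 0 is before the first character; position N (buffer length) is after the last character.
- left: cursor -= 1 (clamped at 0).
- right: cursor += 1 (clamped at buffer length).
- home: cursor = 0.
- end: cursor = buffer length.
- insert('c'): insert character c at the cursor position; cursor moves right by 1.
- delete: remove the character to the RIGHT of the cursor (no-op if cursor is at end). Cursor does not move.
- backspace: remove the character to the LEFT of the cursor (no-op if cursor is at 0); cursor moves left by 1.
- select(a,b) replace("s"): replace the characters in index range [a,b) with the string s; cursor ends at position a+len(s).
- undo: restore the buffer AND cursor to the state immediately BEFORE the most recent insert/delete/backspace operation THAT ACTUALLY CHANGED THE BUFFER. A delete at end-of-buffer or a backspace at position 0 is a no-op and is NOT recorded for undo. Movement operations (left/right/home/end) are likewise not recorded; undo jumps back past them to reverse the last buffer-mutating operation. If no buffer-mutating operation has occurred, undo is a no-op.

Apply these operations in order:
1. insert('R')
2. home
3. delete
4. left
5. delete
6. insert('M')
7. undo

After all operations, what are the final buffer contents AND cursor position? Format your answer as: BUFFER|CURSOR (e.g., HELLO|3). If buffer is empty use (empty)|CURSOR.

After op 1 (insert('R')): buf='RIUUCYXSL' cursor=1
After op 2 (home): buf='RIUUCYXSL' cursor=0
After op 3 (delete): buf='IUUCYXSL' cursor=0
After op 4 (left): buf='IUUCYXSL' cursor=0
After op 5 (delete): buf='UUCYXSL' cursor=0
After op 6 (insert('M')): buf='MUUCYXSL' cursor=1
After op 7 (undo): buf='UUCYXSL' cursor=0

Answer: UUCYXSL|0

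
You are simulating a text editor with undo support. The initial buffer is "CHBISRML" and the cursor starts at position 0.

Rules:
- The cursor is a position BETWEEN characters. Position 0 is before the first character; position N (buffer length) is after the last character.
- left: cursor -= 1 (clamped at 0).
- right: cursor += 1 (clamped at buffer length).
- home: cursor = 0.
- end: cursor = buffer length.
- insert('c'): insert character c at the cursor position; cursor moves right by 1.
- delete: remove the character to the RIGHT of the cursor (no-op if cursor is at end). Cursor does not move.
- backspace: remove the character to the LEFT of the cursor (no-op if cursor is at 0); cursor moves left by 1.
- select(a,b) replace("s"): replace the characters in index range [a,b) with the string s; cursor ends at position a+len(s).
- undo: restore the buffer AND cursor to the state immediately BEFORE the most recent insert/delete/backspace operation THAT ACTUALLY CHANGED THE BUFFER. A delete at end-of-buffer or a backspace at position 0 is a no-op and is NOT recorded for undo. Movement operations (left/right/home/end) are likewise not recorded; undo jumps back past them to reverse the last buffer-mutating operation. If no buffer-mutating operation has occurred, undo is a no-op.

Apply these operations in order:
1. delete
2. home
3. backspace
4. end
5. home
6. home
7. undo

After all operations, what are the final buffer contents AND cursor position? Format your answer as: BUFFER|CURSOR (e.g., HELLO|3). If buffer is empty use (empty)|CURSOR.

After op 1 (delete): buf='HBISRML' cursor=0
After op 2 (home): buf='HBISRML' cursor=0
After op 3 (backspace): buf='HBISRML' cursor=0
After op 4 (end): buf='HBISRML' cursor=7
After op 5 (home): buf='HBISRML' cursor=0
After op 6 (home): buf='HBISRML' cursor=0
After op 7 (undo): buf='CHBISRML' cursor=0

Answer: CHBISRML|0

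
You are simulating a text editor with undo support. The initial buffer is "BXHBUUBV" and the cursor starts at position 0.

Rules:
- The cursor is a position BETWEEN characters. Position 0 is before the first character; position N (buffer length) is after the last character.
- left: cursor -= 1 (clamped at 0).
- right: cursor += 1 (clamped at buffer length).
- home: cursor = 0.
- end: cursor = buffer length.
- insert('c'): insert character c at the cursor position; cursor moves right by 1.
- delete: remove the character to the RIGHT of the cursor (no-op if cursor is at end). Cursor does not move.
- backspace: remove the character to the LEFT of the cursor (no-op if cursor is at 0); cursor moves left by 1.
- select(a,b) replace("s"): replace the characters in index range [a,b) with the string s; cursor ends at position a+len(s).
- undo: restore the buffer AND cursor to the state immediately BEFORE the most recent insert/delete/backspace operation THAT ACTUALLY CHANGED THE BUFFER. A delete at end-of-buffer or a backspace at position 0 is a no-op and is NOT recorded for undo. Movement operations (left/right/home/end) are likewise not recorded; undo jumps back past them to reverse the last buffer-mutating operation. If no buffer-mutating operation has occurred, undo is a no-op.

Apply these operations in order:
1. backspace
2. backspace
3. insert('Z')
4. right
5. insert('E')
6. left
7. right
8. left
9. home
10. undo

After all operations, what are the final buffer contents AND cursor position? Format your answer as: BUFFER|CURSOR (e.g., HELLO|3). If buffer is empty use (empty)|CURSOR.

Answer: ZBXHBUUBV|2

Derivation:
After op 1 (backspace): buf='BXHBUUBV' cursor=0
After op 2 (backspace): buf='BXHBUUBV' cursor=0
After op 3 (insert('Z')): buf='ZBXHBUUBV' cursor=1
After op 4 (right): buf='ZBXHBUUBV' cursor=2
After op 5 (insert('E')): buf='ZBEXHBUUBV' cursor=3
After op 6 (left): buf='ZBEXHBUUBV' cursor=2
After op 7 (right): buf='ZBEXHBUUBV' cursor=3
After op 8 (left): buf='ZBEXHBUUBV' cursor=2
After op 9 (home): buf='ZBEXHBUUBV' cursor=0
After op 10 (undo): buf='ZBXHBUUBV' cursor=2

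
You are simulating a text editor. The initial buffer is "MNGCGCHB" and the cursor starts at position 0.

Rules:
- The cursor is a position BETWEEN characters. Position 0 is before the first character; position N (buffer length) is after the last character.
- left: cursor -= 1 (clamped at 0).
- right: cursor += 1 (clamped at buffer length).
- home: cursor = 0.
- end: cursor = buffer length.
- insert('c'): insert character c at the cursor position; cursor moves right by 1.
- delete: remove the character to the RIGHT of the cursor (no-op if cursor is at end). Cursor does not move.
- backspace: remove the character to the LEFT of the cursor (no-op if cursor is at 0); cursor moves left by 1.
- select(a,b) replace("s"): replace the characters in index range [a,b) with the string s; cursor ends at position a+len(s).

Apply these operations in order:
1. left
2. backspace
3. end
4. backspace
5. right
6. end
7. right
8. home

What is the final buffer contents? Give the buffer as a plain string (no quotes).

Answer: MNGCGCH

Derivation:
After op 1 (left): buf='MNGCGCHB' cursor=0
After op 2 (backspace): buf='MNGCGCHB' cursor=0
After op 3 (end): buf='MNGCGCHB' cursor=8
After op 4 (backspace): buf='MNGCGCH' cursor=7
After op 5 (right): buf='MNGCGCH' cursor=7
After op 6 (end): buf='MNGCGCH' cursor=7
After op 7 (right): buf='MNGCGCH' cursor=7
After op 8 (home): buf='MNGCGCH' cursor=0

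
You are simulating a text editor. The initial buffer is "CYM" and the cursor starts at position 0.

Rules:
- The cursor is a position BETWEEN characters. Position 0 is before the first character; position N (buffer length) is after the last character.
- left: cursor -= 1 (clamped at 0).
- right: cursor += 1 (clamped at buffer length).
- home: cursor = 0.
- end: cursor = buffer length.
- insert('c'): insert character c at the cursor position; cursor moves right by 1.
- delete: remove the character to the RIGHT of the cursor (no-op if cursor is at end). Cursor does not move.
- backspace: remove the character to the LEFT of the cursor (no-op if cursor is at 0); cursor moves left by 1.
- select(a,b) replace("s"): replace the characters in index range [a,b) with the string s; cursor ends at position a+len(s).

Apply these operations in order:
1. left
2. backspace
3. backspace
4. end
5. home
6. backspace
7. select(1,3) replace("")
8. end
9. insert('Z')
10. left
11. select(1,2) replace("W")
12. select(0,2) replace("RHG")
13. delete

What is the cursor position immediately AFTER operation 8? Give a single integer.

Answer: 1

Derivation:
After op 1 (left): buf='CYM' cursor=0
After op 2 (backspace): buf='CYM' cursor=0
After op 3 (backspace): buf='CYM' cursor=0
After op 4 (end): buf='CYM' cursor=3
After op 5 (home): buf='CYM' cursor=0
After op 6 (backspace): buf='CYM' cursor=0
After op 7 (select(1,3) replace("")): buf='C' cursor=1
After op 8 (end): buf='C' cursor=1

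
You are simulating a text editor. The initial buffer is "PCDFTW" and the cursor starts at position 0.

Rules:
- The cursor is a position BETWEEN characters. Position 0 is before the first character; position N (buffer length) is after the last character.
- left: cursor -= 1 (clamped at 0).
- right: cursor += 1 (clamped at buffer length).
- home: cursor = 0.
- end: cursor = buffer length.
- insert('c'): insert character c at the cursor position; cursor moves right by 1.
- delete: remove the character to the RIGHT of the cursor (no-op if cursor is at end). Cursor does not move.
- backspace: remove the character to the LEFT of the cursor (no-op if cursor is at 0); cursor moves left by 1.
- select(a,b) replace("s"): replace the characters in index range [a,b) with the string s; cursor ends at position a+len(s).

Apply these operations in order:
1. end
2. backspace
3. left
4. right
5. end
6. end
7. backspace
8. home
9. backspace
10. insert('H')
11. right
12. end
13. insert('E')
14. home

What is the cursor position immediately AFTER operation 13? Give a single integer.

After op 1 (end): buf='PCDFTW' cursor=6
After op 2 (backspace): buf='PCDFT' cursor=5
After op 3 (left): buf='PCDFT' cursor=4
After op 4 (right): buf='PCDFT' cursor=5
After op 5 (end): buf='PCDFT' cursor=5
After op 6 (end): buf='PCDFT' cursor=5
After op 7 (backspace): buf='PCDF' cursor=4
After op 8 (home): buf='PCDF' cursor=0
After op 9 (backspace): buf='PCDF' cursor=0
After op 10 (insert('H')): buf='HPCDF' cursor=1
After op 11 (right): buf='HPCDF' cursor=2
After op 12 (end): buf='HPCDF' cursor=5
After op 13 (insert('E')): buf='HPCDFE' cursor=6

Answer: 6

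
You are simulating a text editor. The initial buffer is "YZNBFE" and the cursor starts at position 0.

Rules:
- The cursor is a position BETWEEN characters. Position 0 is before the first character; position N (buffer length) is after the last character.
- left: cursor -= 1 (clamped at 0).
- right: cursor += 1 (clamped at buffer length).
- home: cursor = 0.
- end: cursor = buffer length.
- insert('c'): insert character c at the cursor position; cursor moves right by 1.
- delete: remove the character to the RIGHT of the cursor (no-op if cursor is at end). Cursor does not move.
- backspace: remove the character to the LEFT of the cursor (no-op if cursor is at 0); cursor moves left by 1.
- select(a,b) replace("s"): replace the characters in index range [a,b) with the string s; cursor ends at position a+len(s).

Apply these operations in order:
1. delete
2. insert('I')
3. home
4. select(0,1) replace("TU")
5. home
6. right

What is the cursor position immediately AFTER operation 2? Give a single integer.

After op 1 (delete): buf='ZNBFE' cursor=0
After op 2 (insert('I')): buf='IZNBFE' cursor=1

Answer: 1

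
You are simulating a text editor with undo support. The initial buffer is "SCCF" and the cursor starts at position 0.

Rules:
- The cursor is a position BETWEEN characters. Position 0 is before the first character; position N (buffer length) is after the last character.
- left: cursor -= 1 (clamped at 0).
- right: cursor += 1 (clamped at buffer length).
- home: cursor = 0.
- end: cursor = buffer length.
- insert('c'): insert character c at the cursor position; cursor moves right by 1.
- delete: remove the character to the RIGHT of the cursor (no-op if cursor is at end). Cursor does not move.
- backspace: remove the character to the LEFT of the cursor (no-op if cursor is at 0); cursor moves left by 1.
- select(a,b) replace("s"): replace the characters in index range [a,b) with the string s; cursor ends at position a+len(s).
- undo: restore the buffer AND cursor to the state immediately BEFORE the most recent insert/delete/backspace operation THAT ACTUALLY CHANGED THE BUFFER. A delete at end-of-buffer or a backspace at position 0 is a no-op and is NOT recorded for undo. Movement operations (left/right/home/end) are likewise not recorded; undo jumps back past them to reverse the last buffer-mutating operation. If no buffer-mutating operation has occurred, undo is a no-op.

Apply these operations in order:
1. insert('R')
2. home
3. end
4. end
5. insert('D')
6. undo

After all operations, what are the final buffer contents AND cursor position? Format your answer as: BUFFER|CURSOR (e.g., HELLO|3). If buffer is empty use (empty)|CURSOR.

After op 1 (insert('R')): buf='RSCCF' cursor=1
After op 2 (home): buf='RSCCF' cursor=0
After op 3 (end): buf='RSCCF' cursor=5
After op 4 (end): buf='RSCCF' cursor=5
After op 5 (insert('D')): buf='RSCCFD' cursor=6
After op 6 (undo): buf='RSCCF' cursor=5

Answer: RSCCF|5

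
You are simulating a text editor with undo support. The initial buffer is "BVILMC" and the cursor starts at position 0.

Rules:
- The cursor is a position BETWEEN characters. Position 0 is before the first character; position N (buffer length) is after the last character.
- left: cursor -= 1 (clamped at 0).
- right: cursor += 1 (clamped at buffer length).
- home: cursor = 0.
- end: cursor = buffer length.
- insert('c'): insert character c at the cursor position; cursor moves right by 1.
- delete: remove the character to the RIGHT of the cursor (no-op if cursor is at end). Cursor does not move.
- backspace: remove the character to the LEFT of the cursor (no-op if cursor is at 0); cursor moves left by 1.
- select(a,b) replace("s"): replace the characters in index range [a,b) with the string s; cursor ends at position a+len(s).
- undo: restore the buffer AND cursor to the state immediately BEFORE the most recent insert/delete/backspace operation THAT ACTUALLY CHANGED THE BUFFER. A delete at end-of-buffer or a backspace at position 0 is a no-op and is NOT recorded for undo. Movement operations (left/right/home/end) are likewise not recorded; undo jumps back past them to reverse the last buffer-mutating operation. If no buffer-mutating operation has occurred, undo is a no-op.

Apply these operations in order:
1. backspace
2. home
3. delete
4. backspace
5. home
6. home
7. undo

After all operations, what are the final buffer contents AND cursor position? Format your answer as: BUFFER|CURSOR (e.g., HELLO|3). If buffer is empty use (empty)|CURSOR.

Answer: BVILMC|0

Derivation:
After op 1 (backspace): buf='BVILMC' cursor=0
After op 2 (home): buf='BVILMC' cursor=0
After op 3 (delete): buf='VILMC' cursor=0
After op 4 (backspace): buf='VILMC' cursor=0
After op 5 (home): buf='VILMC' cursor=0
After op 6 (home): buf='VILMC' cursor=0
After op 7 (undo): buf='BVILMC' cursor=0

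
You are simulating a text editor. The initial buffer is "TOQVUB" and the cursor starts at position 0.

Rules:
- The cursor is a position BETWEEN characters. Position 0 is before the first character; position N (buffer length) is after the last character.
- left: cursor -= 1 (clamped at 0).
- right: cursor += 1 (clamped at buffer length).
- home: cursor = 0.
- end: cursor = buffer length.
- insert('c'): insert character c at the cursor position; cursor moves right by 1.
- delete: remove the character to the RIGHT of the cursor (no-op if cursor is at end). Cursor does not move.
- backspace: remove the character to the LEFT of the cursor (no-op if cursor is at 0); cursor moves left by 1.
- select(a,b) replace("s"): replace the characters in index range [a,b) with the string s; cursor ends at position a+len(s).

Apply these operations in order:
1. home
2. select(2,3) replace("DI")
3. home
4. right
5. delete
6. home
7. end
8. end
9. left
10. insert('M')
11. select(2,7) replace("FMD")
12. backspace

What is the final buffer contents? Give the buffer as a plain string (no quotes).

After op 1 (home): buf='TOQVUB' cursor=0
After op 2 (select(2,3) replace("DI")): buf='TODIVUB' cursor=4
After op 3 (home): buf='TODIVUB' cursor=0
After op 4 (right): buf='TODIVUB' cursor=1
After op 5 (delete): buf='TDIVUB' cursor=1
After op 6 (home): buf='TDIVUB' cursor=0
After op 7 (end): buf='TDIVUB' cursor=6
After op 8 (end): buf='TDIVUB' cursor=6
After op 9 (left): buf='TDIVUB' cursor=5
After op 10 (insert('M')): buf='TDIVUMB' cursor=6
After op 11 (select(2,7) replace("FMD")): buf='TDFMD' cursor=5
After op 12 (backspace): buf='TDFM' cursor=4

Answer: TDFM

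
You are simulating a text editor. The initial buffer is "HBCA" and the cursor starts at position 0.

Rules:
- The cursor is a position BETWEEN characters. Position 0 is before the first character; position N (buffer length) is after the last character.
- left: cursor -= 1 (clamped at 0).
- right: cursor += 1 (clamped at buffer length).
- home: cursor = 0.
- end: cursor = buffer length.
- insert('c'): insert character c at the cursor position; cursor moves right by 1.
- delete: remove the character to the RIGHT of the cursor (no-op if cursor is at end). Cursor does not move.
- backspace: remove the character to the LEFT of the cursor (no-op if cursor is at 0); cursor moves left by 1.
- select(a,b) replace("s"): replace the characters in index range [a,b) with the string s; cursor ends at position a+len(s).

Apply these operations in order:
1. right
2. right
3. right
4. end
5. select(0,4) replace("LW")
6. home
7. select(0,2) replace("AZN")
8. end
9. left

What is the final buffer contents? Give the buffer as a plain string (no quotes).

Answer: AZN

Derivation:
After op 1 (right): buf='HBCA' cursor=1
After op 2 (right): buf='HBCA' cursor=2
After op 3 (right): buf='HBCA' cursor=3
After op 4 (end): buf='HBCA' cursor=4
After op 5 (select(0,4) replace("LW")): buf='LW' cursor=2
After op 6 (home): buf='LW' cursor=0
After op 7 (select(0,2) replace("AZN")): buf='AZN' cursor=3
After op 8 (end): buf='AZN' cursor=3
After op 9 (left): buf='AZN' cursor=2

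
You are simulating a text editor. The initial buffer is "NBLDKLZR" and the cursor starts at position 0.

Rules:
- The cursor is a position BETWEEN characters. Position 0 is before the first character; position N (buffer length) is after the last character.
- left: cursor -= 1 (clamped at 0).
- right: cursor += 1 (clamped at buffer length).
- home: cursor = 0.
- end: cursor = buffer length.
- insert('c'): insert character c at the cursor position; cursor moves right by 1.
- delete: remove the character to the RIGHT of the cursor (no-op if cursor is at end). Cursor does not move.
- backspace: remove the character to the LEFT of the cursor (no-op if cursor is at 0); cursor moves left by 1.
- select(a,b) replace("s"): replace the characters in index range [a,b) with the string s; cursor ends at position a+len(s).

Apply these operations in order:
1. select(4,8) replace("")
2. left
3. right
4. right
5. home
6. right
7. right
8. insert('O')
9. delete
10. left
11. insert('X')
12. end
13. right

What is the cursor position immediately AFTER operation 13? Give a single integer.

After op 1 (select(4,8) replace("")): buf='NBLD' cursor=4
After op 2 (left): buf='NBLD' cursor=3
After op 3 (right): buf='NBLD' cursor=4
After op 4 (right): buf='NBLD' cursor=4
After op 5 (home): buf='NBLD' cursor=0
After op 6 (right): buf='NBLD' cursor=1
After op 7 (right): buf='NBLD' cursor=2
After op 8 (insert('O')): buf='NBOLD' cursor=3
After op 9 (delete): buf='NBOD' cursor=3
After op 10 (left): buf='NBOD' cursor=2
After op 11 (insert('X')): buf='NBXOD' cursor=3
After op 12 (end): buf='NBXOD' cursor=5
After op 13 (right): buf='NBXOD' cursor=5

Answer: 5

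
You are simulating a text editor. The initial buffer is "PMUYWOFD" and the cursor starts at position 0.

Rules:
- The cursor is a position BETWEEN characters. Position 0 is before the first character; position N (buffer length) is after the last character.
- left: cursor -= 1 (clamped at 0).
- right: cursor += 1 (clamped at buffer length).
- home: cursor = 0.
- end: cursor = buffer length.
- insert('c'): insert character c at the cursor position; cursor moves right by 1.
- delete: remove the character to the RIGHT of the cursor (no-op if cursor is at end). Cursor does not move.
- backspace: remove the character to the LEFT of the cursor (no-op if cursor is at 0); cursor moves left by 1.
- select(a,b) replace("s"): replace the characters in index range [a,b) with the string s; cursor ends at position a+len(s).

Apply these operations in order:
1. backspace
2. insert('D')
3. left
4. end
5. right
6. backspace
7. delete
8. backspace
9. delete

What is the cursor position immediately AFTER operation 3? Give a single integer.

Answer: 0

Derivation:
After op 1 (backspace): buf='PMUYWOFD' cursor=0
After op 2 (insert('D')): buf='DPMUYWOFD' cursor=1
After op 3 (left): buf='DPMUYWOFD' cursor=0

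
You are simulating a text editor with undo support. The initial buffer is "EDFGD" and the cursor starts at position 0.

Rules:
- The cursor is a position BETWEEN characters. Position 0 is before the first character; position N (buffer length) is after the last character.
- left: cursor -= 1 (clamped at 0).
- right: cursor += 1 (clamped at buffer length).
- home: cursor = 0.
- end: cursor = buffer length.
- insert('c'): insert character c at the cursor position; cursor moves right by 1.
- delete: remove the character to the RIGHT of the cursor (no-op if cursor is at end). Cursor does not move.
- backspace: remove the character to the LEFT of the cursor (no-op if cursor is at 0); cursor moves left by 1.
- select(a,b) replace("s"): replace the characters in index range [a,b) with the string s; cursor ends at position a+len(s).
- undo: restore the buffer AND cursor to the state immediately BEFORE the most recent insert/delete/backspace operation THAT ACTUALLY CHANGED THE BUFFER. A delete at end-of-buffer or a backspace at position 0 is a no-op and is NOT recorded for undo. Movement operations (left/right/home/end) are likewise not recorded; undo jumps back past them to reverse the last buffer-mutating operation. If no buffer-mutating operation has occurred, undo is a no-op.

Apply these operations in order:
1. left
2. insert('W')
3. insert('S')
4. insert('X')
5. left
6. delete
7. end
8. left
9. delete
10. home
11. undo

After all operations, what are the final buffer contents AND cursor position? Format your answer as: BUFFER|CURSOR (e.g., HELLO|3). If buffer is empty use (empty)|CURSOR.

After op 1 (left): buf='EDFGD' cursor=0
After op 2 (insert('W')): buf='WEDFGD' cursor=1
After op 3 (insert('S')): buf='WSEDFGD' cursor=2
After op 4 (insert('X')): buf='WSXEDFGD' cursor=3
After op 5 (left): buf='WSXEDFGD' cursor=2
After op 6 (delete): buf='WSEDFGD' cursor=2
After op 7 (end): buf='WSEDFGD' cursor=7
After op 8 (left): buf='WSEDFGD' cursor=6
After op 9 (delete): buf='WSEDFG' cursor=6
After op 10 (home): buf='WSEDFG' cursor=0
After op 11 (undo): buf='WSEDFGD' cursor=6

Answer: WSEDFGD|6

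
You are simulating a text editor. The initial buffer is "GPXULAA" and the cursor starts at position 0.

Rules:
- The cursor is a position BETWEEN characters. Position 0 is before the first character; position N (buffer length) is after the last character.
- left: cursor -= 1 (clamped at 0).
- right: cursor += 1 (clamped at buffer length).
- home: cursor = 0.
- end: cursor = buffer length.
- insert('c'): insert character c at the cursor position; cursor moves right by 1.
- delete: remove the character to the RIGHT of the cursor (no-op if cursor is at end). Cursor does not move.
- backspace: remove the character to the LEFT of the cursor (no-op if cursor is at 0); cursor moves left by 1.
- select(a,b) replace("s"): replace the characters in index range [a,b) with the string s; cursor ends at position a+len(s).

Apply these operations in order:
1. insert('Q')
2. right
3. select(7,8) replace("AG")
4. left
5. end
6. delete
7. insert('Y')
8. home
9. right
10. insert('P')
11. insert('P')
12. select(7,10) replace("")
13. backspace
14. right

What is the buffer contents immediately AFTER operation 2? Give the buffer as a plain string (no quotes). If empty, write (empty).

Answer: QGPXULAA

Derivation:
After op 1 (insert('Q')): buf='QGPXULAA' cursor=1
After op 2 (right): buf='QGPXULAA' cursor=2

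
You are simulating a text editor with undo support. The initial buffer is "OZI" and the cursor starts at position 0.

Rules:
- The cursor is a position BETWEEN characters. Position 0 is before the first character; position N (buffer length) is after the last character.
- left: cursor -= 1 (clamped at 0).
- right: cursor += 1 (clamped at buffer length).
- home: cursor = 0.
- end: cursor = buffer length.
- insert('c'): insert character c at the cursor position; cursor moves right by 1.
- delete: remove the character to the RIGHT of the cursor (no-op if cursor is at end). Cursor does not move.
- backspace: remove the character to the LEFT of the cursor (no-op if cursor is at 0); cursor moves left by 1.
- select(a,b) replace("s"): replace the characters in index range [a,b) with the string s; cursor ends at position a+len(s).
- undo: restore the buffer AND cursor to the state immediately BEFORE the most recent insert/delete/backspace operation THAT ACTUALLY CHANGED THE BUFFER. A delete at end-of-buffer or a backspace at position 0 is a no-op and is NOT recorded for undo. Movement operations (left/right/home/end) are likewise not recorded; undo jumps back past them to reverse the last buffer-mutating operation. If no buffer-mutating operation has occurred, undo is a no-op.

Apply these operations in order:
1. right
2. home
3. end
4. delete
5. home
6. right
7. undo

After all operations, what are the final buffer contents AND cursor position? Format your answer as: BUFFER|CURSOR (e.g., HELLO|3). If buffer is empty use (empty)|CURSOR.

After op 1 (right): buf='OZI' cursor=1
After op 2 (home): buf='OZI' cursor=0
After op 3 (end): buf='OZI' cursor=3
After op 4 (delete): buf='OZI' cursor=3
After op 5 (home): buf='OZI' cursor=0
After op 6 (right): buf='OZI' cursor=1
After op 7 (undo): buf='OZI' cursor=1

Answer: OZI|1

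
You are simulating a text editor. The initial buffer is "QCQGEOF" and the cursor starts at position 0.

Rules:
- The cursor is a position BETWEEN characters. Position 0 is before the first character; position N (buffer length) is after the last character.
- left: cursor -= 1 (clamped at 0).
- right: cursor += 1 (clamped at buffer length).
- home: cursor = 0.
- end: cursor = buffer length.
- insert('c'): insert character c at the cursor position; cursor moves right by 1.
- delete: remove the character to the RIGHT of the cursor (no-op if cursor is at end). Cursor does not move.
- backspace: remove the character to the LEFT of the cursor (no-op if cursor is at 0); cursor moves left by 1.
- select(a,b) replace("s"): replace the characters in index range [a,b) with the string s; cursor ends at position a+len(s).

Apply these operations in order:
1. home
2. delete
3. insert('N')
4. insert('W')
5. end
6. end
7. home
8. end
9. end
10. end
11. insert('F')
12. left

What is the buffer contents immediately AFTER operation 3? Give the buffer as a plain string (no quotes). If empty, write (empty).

Answer: NCQGEOF

Derivation:
After op 1 (home): buf='QCQGEOF' cursor=0
After op 2 (delete): buf='CQGEOF' cursor=0
After op 3 (insert('N')): buf='NCQGEOF' cursor=1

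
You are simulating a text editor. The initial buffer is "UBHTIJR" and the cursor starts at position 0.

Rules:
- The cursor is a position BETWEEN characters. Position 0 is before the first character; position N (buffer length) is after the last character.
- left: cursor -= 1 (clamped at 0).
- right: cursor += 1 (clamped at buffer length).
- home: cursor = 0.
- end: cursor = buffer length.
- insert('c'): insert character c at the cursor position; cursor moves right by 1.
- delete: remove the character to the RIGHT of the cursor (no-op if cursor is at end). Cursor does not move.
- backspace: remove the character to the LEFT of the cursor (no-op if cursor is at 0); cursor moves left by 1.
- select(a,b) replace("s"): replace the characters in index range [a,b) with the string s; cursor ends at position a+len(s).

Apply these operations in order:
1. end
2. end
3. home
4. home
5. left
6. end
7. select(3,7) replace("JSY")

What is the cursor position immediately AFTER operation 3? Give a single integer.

After op 1 (end): buf='UBHTIJR' cursor=7
After op 2 (end): buf='UBHTIJR' cursor=7
After op 3 (home): buf='UBHTIJR' cursor=0

Answer: 0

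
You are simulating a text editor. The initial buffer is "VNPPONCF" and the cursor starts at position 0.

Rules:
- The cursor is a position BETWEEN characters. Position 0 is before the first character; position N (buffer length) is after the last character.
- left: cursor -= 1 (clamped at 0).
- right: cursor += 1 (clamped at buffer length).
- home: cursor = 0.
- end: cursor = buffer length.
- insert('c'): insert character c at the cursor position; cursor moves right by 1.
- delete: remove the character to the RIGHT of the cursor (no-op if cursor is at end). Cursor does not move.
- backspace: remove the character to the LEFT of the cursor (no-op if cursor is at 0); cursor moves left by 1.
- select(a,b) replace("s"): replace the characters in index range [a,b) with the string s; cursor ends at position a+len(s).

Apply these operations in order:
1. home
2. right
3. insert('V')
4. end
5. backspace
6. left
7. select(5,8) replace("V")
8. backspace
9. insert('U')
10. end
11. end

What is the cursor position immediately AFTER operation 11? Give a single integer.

After op 1 (home): buf='VNPPONCF' cursor=0
After op 2 (right): buf='VNPPONCF' cursor=1
After op 3 (insert('V')): buf='VVNPPONCF' cursor=2
After op 4 (end): buf='VVNPPONCF' cursor=9
After op 5 (backspace): buf='VVNPPONC' cursor=8
After op 6 (left): buf='VVNPPONC' cursor=7
After op 7 (select(5,8) replace("V")): buf='VVNPPV' cursor=6
After op 8 (backspace): buf='VVNPP' cursor=5
After op 9 (insert('U')): buf='VVNPPU' cursor=6
After op 10 (end): buf='VVNPPU' cursor=6
After op 11 (end): buf='VVNPPU' cursor=6

Answer: 6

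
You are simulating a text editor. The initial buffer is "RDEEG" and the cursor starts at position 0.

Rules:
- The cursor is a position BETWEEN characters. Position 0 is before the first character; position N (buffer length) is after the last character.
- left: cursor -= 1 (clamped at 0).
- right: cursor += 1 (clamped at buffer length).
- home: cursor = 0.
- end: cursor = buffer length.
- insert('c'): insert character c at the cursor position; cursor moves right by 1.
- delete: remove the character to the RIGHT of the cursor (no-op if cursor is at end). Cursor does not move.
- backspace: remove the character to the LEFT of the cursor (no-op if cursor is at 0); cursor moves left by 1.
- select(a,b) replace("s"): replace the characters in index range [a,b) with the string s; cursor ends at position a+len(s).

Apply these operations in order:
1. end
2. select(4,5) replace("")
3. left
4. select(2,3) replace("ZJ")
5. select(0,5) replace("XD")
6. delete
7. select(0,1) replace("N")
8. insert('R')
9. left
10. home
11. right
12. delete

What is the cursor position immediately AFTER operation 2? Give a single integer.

Answer: 4

Derivation:
After op 1 (end): buf='RDEEG' cursor=5
After op 2 (select(4,5) replace("")): buf='RDEE' cursor=4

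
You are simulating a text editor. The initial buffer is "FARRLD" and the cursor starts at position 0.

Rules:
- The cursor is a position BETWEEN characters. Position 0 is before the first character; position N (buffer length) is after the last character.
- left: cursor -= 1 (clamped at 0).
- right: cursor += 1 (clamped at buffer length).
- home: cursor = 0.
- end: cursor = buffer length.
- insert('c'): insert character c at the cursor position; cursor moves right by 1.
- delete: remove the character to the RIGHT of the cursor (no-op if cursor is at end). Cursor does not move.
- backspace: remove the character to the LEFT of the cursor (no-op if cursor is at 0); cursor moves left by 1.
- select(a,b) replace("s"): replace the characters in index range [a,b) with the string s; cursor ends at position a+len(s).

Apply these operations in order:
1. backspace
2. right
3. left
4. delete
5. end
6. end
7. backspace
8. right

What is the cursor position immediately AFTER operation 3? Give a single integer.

Answer: 0

Derivation:
After op 1 (backspace): buf='FARRLD' cursor=0
After op 2 (right): buf='FARRLD' cursor=1
After op 3 (left): buf='FARRLD' cursor=0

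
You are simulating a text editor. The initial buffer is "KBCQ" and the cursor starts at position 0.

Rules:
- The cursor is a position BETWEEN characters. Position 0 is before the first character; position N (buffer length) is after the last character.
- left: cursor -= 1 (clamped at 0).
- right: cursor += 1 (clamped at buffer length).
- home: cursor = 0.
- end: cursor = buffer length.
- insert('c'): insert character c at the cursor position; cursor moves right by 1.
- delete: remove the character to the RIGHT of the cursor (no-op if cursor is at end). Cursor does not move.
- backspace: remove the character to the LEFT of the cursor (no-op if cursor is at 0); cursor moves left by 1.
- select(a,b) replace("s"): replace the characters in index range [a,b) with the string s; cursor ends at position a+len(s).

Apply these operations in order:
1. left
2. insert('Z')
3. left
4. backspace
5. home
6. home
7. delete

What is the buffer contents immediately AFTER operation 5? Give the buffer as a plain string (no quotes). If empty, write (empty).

After op 1 (left): buf='KBCQ' cursor=0
After op 2 (insert('Z')): buf='ZKBCQ' cursor=1
After op 3 (left): buf='ZKBCQ' cursor=0
After op 4 (backspace): buf='ZKBCQ' cursor=0
After op 5 (home): buf='ZKBCQ' cursor=0

Answer: ZKBCQ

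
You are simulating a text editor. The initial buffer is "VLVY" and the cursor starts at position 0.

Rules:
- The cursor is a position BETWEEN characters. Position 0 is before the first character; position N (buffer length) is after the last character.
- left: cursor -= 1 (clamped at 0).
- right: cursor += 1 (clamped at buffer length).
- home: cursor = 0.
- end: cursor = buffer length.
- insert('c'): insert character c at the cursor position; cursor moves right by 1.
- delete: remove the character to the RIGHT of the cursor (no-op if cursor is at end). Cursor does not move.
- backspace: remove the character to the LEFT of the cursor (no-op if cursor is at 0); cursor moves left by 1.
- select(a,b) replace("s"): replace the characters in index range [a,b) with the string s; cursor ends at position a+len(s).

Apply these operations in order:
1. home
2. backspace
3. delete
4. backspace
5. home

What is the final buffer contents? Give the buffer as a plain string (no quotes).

Answer: LVY

Derivation:
After op 1 (home): buf='VLVY' cursor=0
After op 2 (backspace): buf='VLVY' cursor=0
After op 3 (delete): buf='LVY' cursor=0
After op 4 (backspace): buf='LVY' cursor=0
After op 5 (home): buf='LVY' cursor=0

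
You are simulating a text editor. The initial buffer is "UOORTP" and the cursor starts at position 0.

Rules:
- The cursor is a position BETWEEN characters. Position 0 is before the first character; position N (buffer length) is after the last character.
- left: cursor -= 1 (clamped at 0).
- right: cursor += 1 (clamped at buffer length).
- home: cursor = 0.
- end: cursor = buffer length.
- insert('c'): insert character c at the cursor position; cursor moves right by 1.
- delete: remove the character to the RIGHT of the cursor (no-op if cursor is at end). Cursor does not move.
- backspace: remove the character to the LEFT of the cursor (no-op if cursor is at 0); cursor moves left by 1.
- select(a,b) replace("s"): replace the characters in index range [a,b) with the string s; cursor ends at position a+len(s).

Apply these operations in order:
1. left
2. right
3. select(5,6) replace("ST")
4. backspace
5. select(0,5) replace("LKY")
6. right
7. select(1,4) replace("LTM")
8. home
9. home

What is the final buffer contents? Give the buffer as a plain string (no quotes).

After op 1 (left): buf='UOORTP' cursor=0
After op 2 (right): buf='UOORTP' cursor=1
After op 3 (select(5,6) replace("ST")): buf='UOORTST' cursor=7
After op 4 (backspace): buf='UOORTS' cursor=6
After op 5 (select(0,5) replace("LKY")): buf='LKYS' cursor=3
After op 6 (right): buf='LKYS' cursor=4
After op 7 (select(1,4) replace("LTM")): buf='LLTM' cursor=4
After op 8 (home): buf='LLTM' cursor=0
After op 9 (home): buf='LLTM' cursor=0

Answer: LLTM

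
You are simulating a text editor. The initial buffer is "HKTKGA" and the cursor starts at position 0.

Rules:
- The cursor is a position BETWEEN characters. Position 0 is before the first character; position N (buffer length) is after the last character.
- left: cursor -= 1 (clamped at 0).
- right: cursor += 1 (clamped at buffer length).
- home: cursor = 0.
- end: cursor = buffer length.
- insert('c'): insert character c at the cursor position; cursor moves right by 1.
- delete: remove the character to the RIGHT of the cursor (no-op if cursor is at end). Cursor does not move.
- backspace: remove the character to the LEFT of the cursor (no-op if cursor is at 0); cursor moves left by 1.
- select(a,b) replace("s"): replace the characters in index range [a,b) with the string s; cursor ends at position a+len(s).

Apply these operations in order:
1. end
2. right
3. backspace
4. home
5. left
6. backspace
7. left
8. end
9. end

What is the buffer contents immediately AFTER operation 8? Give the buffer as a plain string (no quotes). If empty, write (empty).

After op 1 (end): buf='HKTKGA' cursor=6
After op 2 (right): buf='HKTKGA' cursor=6
After op 3 (backspace): buf='HKTKG' cursor=5
After op 4 (home): buf='HKTKG' cursor=0
After op 5 (left): buf='HKTKG' cursor=0
After op 6 (backspace): buf='HKTKG' cursor=0
After op 7 (left): buf='HKTKG' cursor=0
After op 8 (end): buf='HKTKG' cursor=5

Answer: HKTKG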